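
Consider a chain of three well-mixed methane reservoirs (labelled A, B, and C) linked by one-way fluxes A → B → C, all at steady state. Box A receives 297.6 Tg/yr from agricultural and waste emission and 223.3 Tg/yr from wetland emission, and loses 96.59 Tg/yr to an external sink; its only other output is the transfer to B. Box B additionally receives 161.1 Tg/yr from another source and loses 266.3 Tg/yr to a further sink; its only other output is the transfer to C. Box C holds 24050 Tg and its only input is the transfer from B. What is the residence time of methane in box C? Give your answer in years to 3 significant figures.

75.4 yr

Box A: F(A→B) = (297.6 + 223.3) − 96.59 = 424.31 Tg/yr.
Box B: F(B→C) = (424.31 + 161.1) − 266.3 = 319.11 Tg/yr.
Box C throughput = its input = 319.11 Tg/yr; τ = 24050 / 319.11 = 75.37 yr.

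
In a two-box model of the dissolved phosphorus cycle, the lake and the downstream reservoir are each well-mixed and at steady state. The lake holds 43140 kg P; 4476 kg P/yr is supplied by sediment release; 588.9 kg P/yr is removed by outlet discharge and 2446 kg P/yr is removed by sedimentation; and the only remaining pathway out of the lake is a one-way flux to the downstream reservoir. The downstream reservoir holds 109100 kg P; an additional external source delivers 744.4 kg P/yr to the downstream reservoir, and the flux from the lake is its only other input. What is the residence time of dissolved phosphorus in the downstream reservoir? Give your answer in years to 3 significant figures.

Balance the lake: ΣF_in = 4476.0 kg P/yr.
Flux to the downstream reservoir = ΣF_in − (588.9 + 2446) = 1441.1 kg P/yr.
Total input to the downstream reservoir = 1441.1 + 744.4 = 2185.5 kg P/yr; at steady state this equals its total output.
τ = M / F = 109100 / 2185.5 = 49.92 yr.

49.9 yr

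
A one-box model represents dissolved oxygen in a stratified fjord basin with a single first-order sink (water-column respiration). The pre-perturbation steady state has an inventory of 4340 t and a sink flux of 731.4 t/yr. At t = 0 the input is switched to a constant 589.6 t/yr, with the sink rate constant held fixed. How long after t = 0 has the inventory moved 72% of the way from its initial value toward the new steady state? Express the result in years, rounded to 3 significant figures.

τ = M₀/F₀ = 4340/731.4 = 5.934 yr.
The remaining gap fraction is e^(−t/τ); 72% covered ⇒ e^(−t/τ) = 0.280.
t = −τ ln(0.280) = 5.934 × 1.273 = 7.554 yr.

7.55 yr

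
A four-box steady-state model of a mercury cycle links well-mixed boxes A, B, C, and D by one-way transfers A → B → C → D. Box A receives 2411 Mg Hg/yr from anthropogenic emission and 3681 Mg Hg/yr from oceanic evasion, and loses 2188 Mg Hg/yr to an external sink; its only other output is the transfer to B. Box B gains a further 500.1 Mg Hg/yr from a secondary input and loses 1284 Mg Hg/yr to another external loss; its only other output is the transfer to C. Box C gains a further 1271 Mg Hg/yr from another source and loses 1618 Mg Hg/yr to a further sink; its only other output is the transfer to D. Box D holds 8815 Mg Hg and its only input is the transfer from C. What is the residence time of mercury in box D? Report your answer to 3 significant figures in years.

Box A: F(A→B) = (2411 + 3681) − 2188 = 3904.0 Mg Hg/yr.
Box B: F(B→C) = (3904.0 + 500.1) − 1284 = 3120.1 Mg Hg/yr.
Box C: F(C→D) = (3120.1 + 1271) − 1618 = 2773.1 Mg Hg/yr.
Box D throughput = its input = 2773.1 Mg Hg/yr; τ = 8815 / 2773.1 = 3.179 yr.

3.18 yr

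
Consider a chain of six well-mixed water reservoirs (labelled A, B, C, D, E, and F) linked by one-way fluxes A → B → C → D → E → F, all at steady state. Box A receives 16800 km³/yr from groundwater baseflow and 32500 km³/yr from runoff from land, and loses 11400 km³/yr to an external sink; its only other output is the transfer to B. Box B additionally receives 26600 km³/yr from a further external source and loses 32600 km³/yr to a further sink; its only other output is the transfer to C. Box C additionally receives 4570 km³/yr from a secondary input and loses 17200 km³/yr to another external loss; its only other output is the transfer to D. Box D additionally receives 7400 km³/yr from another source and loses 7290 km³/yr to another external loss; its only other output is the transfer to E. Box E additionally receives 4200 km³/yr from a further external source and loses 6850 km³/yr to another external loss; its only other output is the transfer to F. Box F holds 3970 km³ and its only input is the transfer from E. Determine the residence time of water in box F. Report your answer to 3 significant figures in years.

0.237 yr

Box A: F(A→B) = (16800 + 32500) − 11400 = 37900 km³/yr.
Box B: F(B→C) = (37900 + 26600) − 32600 = 31900 km³/yr.
Box C: F(C→D) = (31900 + 4570) − 17200 = 19270 km³/yr.
Box D: F(D→E) = (19270 + 7400) − 7290 = 19380 km³/yr.
Box E: F(E→F) = (19380 + 4200) − 6850 = 16730 km³/yr.
Box F throughput = its input = 16730 km³/yr; τ = 3970 / 16730 = 0.2373 yr.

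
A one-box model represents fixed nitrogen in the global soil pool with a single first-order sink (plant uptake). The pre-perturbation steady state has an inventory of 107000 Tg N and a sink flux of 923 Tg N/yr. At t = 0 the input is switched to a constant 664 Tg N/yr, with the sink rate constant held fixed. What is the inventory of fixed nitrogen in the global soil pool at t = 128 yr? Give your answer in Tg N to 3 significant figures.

The sink rate constant is k = F₀/M₀ = 923/107000 = 0.008626 yr⁻¹.
Solving dM/dt = F₁ − kM with M(0) = M₀ gives M(t) = F₁/k + (M₀ − F₁/k)·e^(−kt).
F₁/k = 664/0.008626 = 76975 Tg N; kt = 0.008626 × 128 = 1.104, e^(−kt) = 0.3315.
M(128) = 76975 + (107000 − 76975) × 0.3315 = 76975 + 9953 = 86928 Tg N.

86900 Tg N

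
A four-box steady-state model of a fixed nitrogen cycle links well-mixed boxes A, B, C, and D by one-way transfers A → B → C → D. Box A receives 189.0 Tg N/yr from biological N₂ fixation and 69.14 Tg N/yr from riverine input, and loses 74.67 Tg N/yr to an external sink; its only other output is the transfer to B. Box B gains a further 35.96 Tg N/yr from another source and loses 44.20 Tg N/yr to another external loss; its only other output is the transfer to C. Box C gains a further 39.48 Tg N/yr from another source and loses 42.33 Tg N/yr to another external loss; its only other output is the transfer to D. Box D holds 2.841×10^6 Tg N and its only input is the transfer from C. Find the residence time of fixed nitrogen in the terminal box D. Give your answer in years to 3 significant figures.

16500 yr

Box A: F(A→B) = (189.0 + 69.14) − 74.67 = 183.47 Tg N/yr.
Box B: F(B→C) = (183.47 + 35.96) − 44.20 = 175.23 Tg N/yr.
Box C: F(C→D) = (175.23 + 39.48) − 42.33 = 172.38 Tg N/yr.
Box D throughput = its input = 172.38 Tg N/yr; τ = 2.841×10^6 / 172.38 = 16480 yr.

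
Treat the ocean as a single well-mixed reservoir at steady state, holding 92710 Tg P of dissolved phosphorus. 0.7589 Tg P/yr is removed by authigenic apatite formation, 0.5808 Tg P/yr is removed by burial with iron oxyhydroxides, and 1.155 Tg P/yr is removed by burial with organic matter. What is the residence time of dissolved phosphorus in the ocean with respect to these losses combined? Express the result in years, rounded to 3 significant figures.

Total removal = 0.7589 + 0.5808 + 1.155 = 2.4947 Tg P/yr.
τ = M / ΣF_out = 92710 / 2.4947 = 37160 yr.

37200 yr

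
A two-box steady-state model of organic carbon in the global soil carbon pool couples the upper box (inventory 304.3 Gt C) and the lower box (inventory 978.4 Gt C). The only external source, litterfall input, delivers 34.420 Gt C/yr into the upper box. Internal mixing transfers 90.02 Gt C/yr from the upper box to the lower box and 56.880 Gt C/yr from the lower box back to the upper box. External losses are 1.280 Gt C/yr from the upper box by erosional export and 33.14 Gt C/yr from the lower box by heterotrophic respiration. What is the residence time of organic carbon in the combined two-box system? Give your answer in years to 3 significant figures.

37.3 yr

For the system as a whole, the A↔B exchange is internal and contributes nothing to the throughput; only the external sinks remove mass.
M_total = 304.3 + 978.4 = 1282.7 Gt C.
ΣF_external_out = 1.280 + 33.14 = 34.420 Gt C/yr.
τ = M_total / ΣF_ext = 1282.7 / 34.420 = 37.27 yr.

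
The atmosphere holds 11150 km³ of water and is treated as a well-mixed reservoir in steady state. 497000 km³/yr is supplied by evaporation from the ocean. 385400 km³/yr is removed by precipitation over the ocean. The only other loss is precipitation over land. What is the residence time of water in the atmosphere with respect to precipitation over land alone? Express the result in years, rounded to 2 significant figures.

0.10 yr

At steady state ΣF_in = ΣF_out.
ΣF_in = 497000 km³/yr.
Precipitation over land flux = ΣF_in − (385400) = 497000 − 385400 = 111600 km³/yr.
τ = M / F = 11150 / 111600 = 0.09991 yr.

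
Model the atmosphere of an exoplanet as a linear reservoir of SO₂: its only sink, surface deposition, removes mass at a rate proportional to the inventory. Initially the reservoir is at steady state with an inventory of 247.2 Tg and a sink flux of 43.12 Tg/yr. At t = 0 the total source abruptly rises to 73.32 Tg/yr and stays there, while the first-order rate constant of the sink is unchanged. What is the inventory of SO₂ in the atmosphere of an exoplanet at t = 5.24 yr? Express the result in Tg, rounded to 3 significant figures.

τ = M₀/F₀ = 247.2/43.12 = 5.733 yr; rate constant k = 1/τ.
New steady state M_∞ = F₁/k = F₁·τ = 73.32 × 5.733 = 420.33 Tg.
M(t) = M_∞ + (M₀ − M_∞)·e^(−t/τ); t/τ = 5.24/5.733 = 0.9140, so e^(−t/τ) = 0.4009.
M(t) = 420.33 − 173.1 × 0.4009 = 350.92 Tg.

351 Tg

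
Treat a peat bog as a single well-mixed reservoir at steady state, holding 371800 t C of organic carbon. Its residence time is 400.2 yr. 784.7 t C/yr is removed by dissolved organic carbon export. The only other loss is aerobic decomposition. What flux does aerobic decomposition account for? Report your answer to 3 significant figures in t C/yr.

144 t C/yr

Total removal F = M/τ = 371800 / 400.2 = 929.0 t C/yr.
Aerobic decomposition = F − (784.7) = 929.0 − 784.7 = 144.3 t C/yr.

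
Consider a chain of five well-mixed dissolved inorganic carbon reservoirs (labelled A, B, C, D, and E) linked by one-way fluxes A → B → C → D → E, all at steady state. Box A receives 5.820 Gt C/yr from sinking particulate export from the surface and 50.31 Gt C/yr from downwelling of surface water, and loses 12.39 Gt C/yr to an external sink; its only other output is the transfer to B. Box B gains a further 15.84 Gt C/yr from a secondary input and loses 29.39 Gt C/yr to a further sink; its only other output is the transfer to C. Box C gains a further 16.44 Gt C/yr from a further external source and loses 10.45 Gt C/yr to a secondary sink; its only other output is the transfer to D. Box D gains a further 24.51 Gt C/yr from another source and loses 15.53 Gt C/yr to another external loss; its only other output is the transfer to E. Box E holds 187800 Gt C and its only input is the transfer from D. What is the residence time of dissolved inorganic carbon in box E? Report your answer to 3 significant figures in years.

Box A: F(A→B) = (5.820 + 50.31) − 12.39 = 43.740 Gt C/yr.
Box B: F(B→C) = (43.740 + 15.84) − 29.39 = 30.190 Gt C/yr.
Box C: F(C→D) = (30.190 + 16.44) − 10.45 = 36.180 Gt C/yr.
Box D: F(D→E) = (36.180 + 24.51) − 15.53 = 45.160 Gt C/yr.
Box E throughput = its input = 45.160 Gt C/yr; τ = 187800 / 45.160 = 4159 yr.

4160 yr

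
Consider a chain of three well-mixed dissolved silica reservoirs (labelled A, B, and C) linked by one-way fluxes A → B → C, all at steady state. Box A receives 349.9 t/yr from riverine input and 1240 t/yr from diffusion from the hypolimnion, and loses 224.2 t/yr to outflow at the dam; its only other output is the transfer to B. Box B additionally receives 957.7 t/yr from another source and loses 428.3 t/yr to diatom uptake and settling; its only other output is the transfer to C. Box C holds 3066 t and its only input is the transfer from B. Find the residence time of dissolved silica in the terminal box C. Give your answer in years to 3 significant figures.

Box A: F(A→B) = (349.9 + 1240) − 224.2 = 1365.7 t/yr.
Box B: F(B→C) = (1365.7 + 957.7) − 428.3 = 1895.1 t/yr.
Box C throughput = its input = 1895.1 t/yr; τ = 3066 / 1895.1 = 1.618 yr.

1.62 yr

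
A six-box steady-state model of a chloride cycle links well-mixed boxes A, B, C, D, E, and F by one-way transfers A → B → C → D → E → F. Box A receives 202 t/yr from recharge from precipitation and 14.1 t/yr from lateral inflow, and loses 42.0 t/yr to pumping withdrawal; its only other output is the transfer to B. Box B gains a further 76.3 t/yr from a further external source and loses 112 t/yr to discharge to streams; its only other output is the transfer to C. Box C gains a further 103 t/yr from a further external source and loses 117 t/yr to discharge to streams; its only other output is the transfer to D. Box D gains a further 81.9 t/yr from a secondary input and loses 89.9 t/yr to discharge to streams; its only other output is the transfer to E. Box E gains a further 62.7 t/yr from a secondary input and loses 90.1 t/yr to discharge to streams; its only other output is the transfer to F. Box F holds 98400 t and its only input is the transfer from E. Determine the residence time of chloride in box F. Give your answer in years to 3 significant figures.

Box A: F(A→B) = (202 + 14.1) − 42.0 = 174.10 t/yr.
Box B: F(B→C) = (174.10 + 76.3) − 112 = 138.40 t/yr.
Box C: F(C→D) = (138.40 + 103) − 117 = 124.40 t/yr.
Box D: F(D→E) = (124.40 + 81.9) − 89.9 = 116.40 t/yr.
Box E: F(E→F) = (116.40 + 62.7) − 90.1 = 89.000 t/yr.
Box F throughput = its input = 89.000 t/yr; τ = 98400 / 89.000 = 1106 yr.

1110 yr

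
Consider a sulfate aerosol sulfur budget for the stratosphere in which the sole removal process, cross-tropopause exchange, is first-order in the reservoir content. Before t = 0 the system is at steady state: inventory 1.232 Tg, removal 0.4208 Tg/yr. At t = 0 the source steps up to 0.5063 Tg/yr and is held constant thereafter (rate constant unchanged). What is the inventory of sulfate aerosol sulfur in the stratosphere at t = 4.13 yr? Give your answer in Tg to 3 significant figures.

τ = M₀/F₀ = 1.232/0.4208 = 2.928 yr; rate constant k = 1/τ.
New steady state M_∞ = F₁/k = F₁·τ = 0.5063 × 2.928 = 1.4823 Tg.
M(t) = M_∞ + (M₀ − M_∞)·e^(−t/τ); t/τ = 4.13/2.928 = 1.411, so e^(−t/τ) = 0.2440.
M(t) = 1.4823 − 0.2503 × 0.2440 = 1.4212 Tg.

1.42 Tg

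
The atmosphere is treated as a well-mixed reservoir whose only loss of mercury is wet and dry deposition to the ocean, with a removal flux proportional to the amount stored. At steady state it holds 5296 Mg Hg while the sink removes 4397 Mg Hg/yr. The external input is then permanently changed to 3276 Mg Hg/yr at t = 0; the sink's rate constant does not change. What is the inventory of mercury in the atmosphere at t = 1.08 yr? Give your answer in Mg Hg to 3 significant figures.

The sink rate constant is k = F₀/M₀ = 4397/5296 = 0.8302 yr⁻¹.
Solving dM/dt = F₁ − kM with M(0) = M₀ gives M(t) = F₁/k + (M₀ − F₁/k)·e^(−kt).
F₁/k = 3276/0.8302 = 3945.8 Mg Hg; kt = 0.8302 × 1.08 = 0.8967, e^(−kt) = 0.4079.
M(1.08) = 3945.8 + (5296 − 3945.8) × 0.4079 = 3945.8 + 550.8 = 4496.6 Mg Hg.

4500 Mg Hg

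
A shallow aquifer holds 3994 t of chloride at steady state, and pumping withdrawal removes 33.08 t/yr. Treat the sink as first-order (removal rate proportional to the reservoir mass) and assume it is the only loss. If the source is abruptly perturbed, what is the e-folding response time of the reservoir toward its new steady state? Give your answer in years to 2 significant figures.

120 yr

For a linear reservoir the response time equals the residence time τ = M/F.
τ = 3994 / 33.08 = 120.7 yr.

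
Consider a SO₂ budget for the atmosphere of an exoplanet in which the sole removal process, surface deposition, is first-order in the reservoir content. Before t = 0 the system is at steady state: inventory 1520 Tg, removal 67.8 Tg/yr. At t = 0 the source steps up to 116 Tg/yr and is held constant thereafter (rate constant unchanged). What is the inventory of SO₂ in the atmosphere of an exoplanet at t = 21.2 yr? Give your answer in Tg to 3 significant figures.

The sink rate constant is k = F₀/M₀ = 67.8/1520 = 0.04461 yr⁻¹.
Solving dM/dt = F₁ − kM with M(0) = M₀ gives M(t) = F₁/k + (M₀ − F₁/k)·e^(−kt).
F₁/k = 116/0.04461 = 2600.6 Tg; kt = 0.04461 × 21.2 = 0.9456, e^(−kt) = 0.3884.
M(21.2) = 2600.6 + (1520 − 2600.6) × 0.3884 = 2600.6 − 419.7 = 2180.9 Tg.

2180 Tg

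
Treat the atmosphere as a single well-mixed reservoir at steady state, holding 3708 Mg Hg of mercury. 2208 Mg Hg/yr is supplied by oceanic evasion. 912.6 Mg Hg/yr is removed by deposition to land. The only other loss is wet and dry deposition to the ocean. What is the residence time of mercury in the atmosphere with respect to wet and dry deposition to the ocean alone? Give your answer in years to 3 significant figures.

At steady state ΣF_in = ΣF_out.
ΣF_in = 2208.0 Mg Hg/yr.
Wet and dry deposition to the ocean flux = ΣF_in − (912.6) = 2208.0 − 912.6 = 1295 Mg Hg/yr.
τ = M / F = 3708 / 1295 = 2.862 yr.

2.86 yr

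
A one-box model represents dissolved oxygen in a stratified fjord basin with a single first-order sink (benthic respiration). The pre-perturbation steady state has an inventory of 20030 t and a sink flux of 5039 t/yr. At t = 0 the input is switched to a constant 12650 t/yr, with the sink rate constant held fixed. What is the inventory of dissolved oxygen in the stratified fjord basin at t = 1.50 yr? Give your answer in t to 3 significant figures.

The sink rate constant is k = F₀/M₀ = 5039/20030 = 0.2516 yr⁻¹.
Solving dM/dt = F₁ − kM with M(0) = M₀ gives M(t) = F₁/k + (M₀ − F₁/k)·e^(−kt).
F₁/k = 12650/0.2516 = 50284 t; kt = 0.2516 × 1.50 = 0.3774, e^(−kt) = 0.6857.
M(1.50) = 50284 + (20030 − 50284) × 0.6857 = 50284 − 20740 = 29540 t.

29500 t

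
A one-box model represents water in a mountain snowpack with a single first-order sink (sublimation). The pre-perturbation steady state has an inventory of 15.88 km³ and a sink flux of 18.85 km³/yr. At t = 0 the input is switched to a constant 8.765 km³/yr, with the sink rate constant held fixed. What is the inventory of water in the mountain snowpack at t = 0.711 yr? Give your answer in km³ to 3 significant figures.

The sink rate constant is k = F₀/M₀ = 18.85/15.88 = 1.187 yr⁻¹.
Solving dM/dt = F₁ − kM with M(0) = M₀ gives M(t) = F₁/k + (M₀ − F₁/k)·e^(−kt).
F₁/k = 8.765/1.187 = 7.3840 km³; kt = 1.187 × 0.711 = 0.8440, e^(−kt) = 0.4300.
M(0.711) = 7.3840 + (15.88 − 7.3840) × 0.4300 = 7.3840 + 3.653 = 11.037 km³.

11.0 km³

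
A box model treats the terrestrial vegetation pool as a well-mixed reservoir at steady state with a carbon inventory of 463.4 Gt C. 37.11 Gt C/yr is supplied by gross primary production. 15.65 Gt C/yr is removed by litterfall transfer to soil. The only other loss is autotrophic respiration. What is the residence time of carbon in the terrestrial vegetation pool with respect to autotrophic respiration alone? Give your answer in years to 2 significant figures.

22 yr

At steady state ΣF_in = ΣF_out.
ΣF_in = 37.110 Gt C/yr.
Autotrophic respiration flux = ΣF_in − (15.65) = 37.110 − 15.65 = 21.46 Gt C/yr.
τ = M / F = 463.4 / 21.46 = 21.59 yr.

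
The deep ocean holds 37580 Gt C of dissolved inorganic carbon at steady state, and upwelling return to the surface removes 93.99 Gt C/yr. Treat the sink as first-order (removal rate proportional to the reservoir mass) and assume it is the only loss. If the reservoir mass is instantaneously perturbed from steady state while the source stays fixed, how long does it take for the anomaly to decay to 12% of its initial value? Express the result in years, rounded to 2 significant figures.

For a linear reservoir the anomaly decays as exp(−t/τ) with τ = M/F = 37580/93.99 = 399.8 yr.
exp(−t/τ) = 0.12 ⇒ t = −τ ln(0.12) = 399.8 × 2.120 = 847.7 yr.

850 yr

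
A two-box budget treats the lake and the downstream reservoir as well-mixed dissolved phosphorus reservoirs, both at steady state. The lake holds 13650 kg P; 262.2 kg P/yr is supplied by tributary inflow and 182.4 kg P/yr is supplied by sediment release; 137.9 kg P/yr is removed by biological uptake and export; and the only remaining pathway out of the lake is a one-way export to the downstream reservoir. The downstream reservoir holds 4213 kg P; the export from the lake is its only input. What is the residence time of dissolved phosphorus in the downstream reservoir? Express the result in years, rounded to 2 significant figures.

14 yr

Balance the lake: ΣF_in = 262.2 + 182.4 = 444.60 kg P/yr.
Export to the downstream reservoir = ΣF_in − (137.9) = 306.70 kg P/yr.
At steady state the output of the downstream reservoir equals its input, 306.70 kg P/yr.
τ = M / F = 4213 / 306.70 = 13.74 yr.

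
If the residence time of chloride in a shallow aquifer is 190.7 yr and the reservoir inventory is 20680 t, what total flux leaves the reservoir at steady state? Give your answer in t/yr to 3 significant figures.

108 t/yr

F = M / τ = 20680 / 190.7 = 108.4 t/yr.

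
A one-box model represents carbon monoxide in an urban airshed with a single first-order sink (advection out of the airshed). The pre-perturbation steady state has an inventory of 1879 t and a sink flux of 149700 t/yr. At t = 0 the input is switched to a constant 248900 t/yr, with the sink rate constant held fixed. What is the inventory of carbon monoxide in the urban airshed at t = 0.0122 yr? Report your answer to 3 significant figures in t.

2650 t

The sink rate constant is k = F₀/M₀ = 149700/1879 = 79.67 yr⁻¹.
Solving dM/dt = F₁ − kM with M(0) = M₀ gives M(t) = F₁/k + (M₀ − F₁/k)·e^(−kt).
F₁/k = 248900/79.67 = 3124.1 t; kt = 79.67 × 0.0122 = 0.9720, e^(−kt) = 0.3783.
M(0.0122) = 3124.1 + (1879 − 3124.1) × 0.3783 = 3124.1 − 471.1 = 2653.1 t.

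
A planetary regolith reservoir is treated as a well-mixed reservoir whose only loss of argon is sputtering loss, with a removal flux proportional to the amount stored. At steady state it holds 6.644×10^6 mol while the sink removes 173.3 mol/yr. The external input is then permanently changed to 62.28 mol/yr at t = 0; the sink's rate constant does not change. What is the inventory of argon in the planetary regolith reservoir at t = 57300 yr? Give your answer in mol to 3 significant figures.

3.34×10^6 mol

The sink rate constant is k = F₀/M₀ = 173.3/6.644×10^6 = 2.608×10^-5 yr⁻¹.
Solving dM/dt = F₁ − kM with M(0) = M₀ gives M(t) = F₁/k + (M₀ − F₁/k)·e^(−kt).
F₁/k = 62.28/2.608×10^-5 = 2.3877×10^6 mol; kt = 2.608×10^-5 × 57300 = 1.495, e^(−kt) = 0.2243.
M(57300) = 2.3877×10^6 + (6.644×10^6 − 2.3877×10^6) × 0.2243 = 2.3877×10^6 + 954900 = 3.3426×10^6 mol.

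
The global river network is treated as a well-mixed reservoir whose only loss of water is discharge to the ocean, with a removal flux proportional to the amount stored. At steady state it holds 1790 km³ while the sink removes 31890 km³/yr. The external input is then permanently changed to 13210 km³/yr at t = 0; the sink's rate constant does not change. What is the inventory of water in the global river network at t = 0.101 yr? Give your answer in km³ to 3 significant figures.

915 km³

τ = M₀/F₀ = 1790/31890 = 0.05613 yr; rate constant k = 1/τ.
New steady state M_∞ = F₁/k = F₁·τ = 13210 × 0.05613 = 741.48 km³.
M(t) = M_∞ + (M₀ − M_∞)·e^(−t/τ); t/τ = 0.101/0.05613 = 1.799, so e^(−t/τ) = 0.1654.
M(t) = 741.48 + 1049 × 0.1654 = 914.91 km³.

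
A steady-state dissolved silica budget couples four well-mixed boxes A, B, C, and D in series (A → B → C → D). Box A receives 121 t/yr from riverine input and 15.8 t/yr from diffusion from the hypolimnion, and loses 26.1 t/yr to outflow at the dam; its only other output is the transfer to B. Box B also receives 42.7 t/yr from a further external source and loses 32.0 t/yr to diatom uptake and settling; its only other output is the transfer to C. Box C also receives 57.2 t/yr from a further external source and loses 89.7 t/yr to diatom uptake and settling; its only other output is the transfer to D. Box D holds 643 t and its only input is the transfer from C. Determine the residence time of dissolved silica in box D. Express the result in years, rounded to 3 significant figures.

7.23 yr

Box A: F(A→B) = (121 + 15.8) − 26.1 = 110.70 t/yr.
Box B: F(B→C) = (110.70 + 42.7) − 32.0 = 121.40 t/yr.
Box C: F(C→D) = (121.40 + 57.2) − 89.7 = 88.900 t/yr.
Box D throughput = its input = 88.900 t/yr; τ = 643 / 88.900 = 7.233 yr.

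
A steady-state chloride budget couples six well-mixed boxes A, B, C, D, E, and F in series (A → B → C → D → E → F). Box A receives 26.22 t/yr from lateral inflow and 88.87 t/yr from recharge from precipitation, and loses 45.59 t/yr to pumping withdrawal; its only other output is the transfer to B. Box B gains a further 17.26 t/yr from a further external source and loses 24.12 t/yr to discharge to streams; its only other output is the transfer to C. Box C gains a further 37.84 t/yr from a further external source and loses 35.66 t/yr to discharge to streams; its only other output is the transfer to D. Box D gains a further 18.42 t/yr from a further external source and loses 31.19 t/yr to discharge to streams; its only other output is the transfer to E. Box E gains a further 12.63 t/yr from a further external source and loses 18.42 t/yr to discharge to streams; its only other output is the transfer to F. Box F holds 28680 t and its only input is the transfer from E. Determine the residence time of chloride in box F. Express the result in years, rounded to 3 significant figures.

Box A: F(A→B) = (26.22 + 88.87) − 45.59 = 69.500 t/yr.
Box B: F(B→C) = (69.500 + 17.26) − 24.12 = 62.640 t/yr.
Box C: F(C→D) = (62.640 + 37.84) − 35.66 = 64.820 t/yr.
Box D: F(D→E) = (64.820 + 18.42) − 31.19 = 52.050 t/yr.
Box E: F(E→F) = (52.050 + 12.63) − 18.42 = 46.260 t/yr.
Box F throughput = its input = 46.260 t/yr; τ = 28680 / 46.260 = 620.0 yr.

620 yr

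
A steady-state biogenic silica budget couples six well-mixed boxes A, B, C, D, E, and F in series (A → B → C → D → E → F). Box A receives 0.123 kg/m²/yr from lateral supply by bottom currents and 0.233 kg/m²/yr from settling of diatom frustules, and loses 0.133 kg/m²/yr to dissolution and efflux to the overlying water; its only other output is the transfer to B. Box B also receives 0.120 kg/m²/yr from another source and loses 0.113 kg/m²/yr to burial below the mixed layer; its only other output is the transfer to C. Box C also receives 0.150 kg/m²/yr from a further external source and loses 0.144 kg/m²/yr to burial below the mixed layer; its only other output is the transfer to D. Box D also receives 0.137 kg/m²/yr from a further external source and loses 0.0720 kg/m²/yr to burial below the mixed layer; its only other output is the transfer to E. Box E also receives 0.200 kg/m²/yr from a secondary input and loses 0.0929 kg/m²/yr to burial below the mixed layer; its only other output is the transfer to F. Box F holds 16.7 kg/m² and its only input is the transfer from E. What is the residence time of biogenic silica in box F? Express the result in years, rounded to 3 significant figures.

40.9 yr

Box A: F(A→B) = (0.123 + 0.233) − 0.133 = 0.22300 kg/m²/yr.
Box B: F(B→C) = (0.22300 + 0.120) − 0.113 = 0.23000 kg/m²/yr.
Box C: F(C→D) = (0.23000 + 0.150) − 0.144 = 0.23600 kg/m²/yr.
Box D: F(D→E) = (0.23600 + 0.137) − 0.0720 = 0.30100 kg/m²/yr.
Box E: F(E→F) = (0.30100 + 0.200) − 0.0929 = 0.40810 kg/m²/yr.
Box F throughput = its input = 0.40810 kg/m²/yr; τ = 16.7 / 0.40810 = 40.92 yr.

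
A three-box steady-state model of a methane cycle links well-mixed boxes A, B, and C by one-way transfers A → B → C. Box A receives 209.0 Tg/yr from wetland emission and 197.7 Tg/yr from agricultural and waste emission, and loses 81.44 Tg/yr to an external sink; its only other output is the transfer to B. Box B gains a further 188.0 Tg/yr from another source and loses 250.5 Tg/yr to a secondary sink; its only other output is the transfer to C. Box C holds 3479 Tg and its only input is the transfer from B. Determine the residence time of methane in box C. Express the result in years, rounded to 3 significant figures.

13.2 yr

Box A: F(A→B) = (209.0 + 197.7) − 81.44 = 325.26 Tg/yr.
Box B: F(B→C) = (325.26 + 188.0) − 250.5 = 262.76 Tg/yr.
Box C throughput = its input = 262.76 Tg/yr; τ = 3479 / 262.76 = 13.24 yr.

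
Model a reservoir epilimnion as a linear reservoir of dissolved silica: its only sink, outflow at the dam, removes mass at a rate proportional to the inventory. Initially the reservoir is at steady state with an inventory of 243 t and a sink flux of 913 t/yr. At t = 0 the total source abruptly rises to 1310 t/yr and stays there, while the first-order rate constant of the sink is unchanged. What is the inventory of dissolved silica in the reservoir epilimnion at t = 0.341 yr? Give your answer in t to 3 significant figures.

τ = M₀/F₀ = 243/913 = 0.2662 yr; rate constant k = 1/τ.
New steady state M_∞ = F₁/k = F₁·τ = 1310 × 0.2662 = 348.66 t.
M(t) = M_∞ + (M₀ − M_∞)·e^(−t/τ); t/τ = 0.341/0.2662 = 1.281, so e^(−t/τ) = 0.2777.
M(t) = 348.66 − 105.7 × 0.2777 = 319.32 t.

319 t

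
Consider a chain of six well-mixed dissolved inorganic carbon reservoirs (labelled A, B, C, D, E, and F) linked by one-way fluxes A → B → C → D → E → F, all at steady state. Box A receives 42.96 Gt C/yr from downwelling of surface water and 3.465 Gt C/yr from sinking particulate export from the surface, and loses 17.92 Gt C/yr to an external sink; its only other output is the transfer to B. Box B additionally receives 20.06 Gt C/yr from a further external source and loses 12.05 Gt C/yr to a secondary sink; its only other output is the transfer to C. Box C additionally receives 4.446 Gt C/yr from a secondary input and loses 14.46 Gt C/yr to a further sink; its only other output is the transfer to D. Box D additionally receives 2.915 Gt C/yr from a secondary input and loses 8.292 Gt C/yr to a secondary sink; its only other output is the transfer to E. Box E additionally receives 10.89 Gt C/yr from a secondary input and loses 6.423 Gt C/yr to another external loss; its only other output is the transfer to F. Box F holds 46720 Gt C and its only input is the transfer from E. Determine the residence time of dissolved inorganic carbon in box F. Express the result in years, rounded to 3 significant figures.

Box A: F(A→B) = (42.96 + 3.465) − 17.92 = 28.505 Gt C/yr.
Box B: F(B→C) = (28.505 + 20.06) − 12.05 = 36.515 Gt C/yr.
Box C: F(C→D) = (36.515 + 4.446) − 14.46 = 26.501 Gt C/yr.
Box D: F(D→E) = (26.501 + 2.915) − 8.292 = 21.124 Gt C/yr.
Box E: F(E→F) = (21.124 + 10.89) − 6.423 = 25.591 Gt C/yr.
Box F throughput = its input = 25.591 Gt C/yr; τ = 46720 / 25.591 = 1826 yr.

1830 yr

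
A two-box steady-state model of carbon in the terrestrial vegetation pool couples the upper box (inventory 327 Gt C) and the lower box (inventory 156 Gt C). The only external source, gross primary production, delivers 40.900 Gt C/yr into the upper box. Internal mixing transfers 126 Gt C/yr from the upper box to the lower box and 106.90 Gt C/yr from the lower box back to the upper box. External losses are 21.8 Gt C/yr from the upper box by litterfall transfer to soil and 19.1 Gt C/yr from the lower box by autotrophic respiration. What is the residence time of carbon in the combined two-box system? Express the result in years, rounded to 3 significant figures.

Residence time in the combined system uses the total inventory and the total *external* removal — internal exchanges between the two boxes cancel.
M_total = 327 + 156 = 483.00 Gt C.
ΣF_external_out = 21.8 + 19.1 = 40.900 Gt C/yr.
τ = M_total / ΣF_ext = 483.00 / 40.900 = 11.81 yr.

11.8 yr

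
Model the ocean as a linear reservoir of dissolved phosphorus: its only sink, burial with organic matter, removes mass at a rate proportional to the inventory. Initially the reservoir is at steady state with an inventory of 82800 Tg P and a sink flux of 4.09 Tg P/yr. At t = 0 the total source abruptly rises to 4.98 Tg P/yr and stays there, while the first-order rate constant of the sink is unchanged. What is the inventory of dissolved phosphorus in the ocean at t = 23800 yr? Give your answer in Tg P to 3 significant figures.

95300 Tg P

τ = M₀/F₀ = 82800/4.09 = 20240 yr; rate constant k = 1/τ.
New steady state M_∞ = F₁/k = F₁·τ = 4.98 × 20240 = 100820 Tg P.
M(t) = M_∞ + (M₀ − M_∞)·e^(−t/τ); t/τ = 23800/20240 = 1.176, so e^(−t/τ) = 0.3086.
M(t) = 100820 − 18020 × 0.3086 = 95257 Tg P.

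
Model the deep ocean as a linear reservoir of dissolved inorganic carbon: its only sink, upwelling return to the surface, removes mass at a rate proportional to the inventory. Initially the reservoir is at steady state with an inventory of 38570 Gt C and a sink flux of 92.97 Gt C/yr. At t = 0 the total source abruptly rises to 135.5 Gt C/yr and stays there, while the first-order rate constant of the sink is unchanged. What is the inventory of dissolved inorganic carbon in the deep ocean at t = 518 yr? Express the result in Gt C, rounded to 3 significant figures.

τ = M₀/F₀ = 38570/92.97 = 414.9 yr; rate constant k = 1/τ.
New steady state M_∞ = F₁/k = F₁·τ = 135.5 × 414.9 = 56214 Gt C.
M(t) = M_∞ + (M₀ − M_∞)·e^(−t/τ); t/τ = 518/414.9 = 1.249, so e^(−t/τ) = 0.2869.
M(t) = 56214 − 17640 × 0.2869 = 51152 Gt C.

51200 Gt C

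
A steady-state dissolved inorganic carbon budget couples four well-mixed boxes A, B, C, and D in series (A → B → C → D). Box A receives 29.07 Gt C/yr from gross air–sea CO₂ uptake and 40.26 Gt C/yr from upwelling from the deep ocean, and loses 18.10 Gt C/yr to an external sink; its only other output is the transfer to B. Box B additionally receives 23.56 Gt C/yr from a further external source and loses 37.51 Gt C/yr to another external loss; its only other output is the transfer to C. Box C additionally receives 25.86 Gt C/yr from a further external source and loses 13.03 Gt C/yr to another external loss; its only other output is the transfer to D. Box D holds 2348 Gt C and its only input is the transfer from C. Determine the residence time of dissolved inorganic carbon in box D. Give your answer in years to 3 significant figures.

Box A: F(A→B) = (29.07 + 40.26) − 18.10 = 51.230 Gt C/yr.
Box B: F(B→C) = (51.230 + 23.56) − 37.51 = 37.280 Gt C/yr.
Box C: F(C→D) = (37.280 + 25.86) − 13.03 = 50.110 Gt C/yr.
Box D throughput = its input = 50.110 Gt C/yr; τ = 2348 / 50.110 = 46.86 yr.

46.9 yr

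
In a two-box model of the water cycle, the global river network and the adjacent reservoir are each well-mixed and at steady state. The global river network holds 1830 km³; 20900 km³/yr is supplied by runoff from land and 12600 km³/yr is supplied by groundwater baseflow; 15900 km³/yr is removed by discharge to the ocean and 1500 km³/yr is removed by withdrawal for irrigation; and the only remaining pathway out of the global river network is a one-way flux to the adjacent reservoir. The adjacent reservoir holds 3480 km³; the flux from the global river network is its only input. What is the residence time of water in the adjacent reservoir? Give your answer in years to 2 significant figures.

0.22 yr

Balance the global river network: ΣF_in = 20900 + 12600 = 33500 km³/yr.
Flux to the adjacent reservoir = ΣF_in − (15900 + 1500) = 16100 km³/yr.
At steady state the output of the adjacent reservoir equals its input, 16100 km³/yr.
τ = M / F = 3480 / 16100 = 0.2161 yr.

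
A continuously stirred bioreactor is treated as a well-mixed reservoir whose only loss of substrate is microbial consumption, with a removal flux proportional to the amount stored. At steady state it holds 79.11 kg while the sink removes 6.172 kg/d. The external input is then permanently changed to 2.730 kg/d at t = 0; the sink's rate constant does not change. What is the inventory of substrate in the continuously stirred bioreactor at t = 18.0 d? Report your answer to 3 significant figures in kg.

Residence time τ = M₀/F₀ = 12.82 d. The eventual steady state is M_∞ = M₀·(F₁/F₀) = 79.11 × 2.730/6.172 = 34.992 kg.
The anomaly ΔM(t) = M(t) − M_∞ decays as ΔM₀·e^(−t/τ) with ΔM₀ = 79.11 − 34.992 = 44.12 kg.
At t = 18.0 d, e^(−t/τ) = e^(−1.404) = 0.2455, so ΔM = 10.83 kg and M = 34.992 + 10.83 = 45.824 kg.

45.8 kg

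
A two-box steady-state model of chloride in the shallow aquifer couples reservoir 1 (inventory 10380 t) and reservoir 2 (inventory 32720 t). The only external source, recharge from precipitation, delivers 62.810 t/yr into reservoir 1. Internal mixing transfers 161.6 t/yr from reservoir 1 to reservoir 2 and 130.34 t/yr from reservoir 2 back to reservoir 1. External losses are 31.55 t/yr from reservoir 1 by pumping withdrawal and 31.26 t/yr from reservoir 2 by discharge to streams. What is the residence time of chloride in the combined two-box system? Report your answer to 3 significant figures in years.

Treat the two boxes together as one reservoir: the mixing fluxes between them are internal recycling, so τ = ΣM / Σ(external losses).
M_total = 10380 + 32720 = 43100 t.
ΣF_external_out = 31.55 + 31.26 = 62.810 t/yr.
τ = M_total / ΣF_ext = 43100 / 62.810 = 686.2 yr.

686 yr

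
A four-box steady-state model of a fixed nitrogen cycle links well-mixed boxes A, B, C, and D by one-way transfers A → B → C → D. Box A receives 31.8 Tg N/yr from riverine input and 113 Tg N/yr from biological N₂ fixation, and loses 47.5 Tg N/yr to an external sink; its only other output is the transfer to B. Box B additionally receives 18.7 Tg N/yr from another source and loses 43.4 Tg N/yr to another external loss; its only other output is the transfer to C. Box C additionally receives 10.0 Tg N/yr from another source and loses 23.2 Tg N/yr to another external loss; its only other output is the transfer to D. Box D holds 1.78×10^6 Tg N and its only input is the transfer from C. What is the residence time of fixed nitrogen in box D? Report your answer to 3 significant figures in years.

Box A: F(A→B) = (31.8 + 113) − 47.5 = 97.300 Tg N/yr.
Box B: F(B→C) = (97.300 + 18.7) − 43.4 = 72.600 Tg N/yr.
Box C: F(C→D) = (72.600 + 10.0) − 23.2 = 59.400 Tg N/yr.
Box D throughput = its input = 59.400 Tg N/yr; τ = 1.78×10^6 / 59.400 = 29970 yr.

30000 yr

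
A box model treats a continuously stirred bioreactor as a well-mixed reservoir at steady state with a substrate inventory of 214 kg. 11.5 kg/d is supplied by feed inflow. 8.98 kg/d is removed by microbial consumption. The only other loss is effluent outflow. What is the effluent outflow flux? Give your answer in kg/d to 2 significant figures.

2.5 kg/d

At steady state ΣF_in = ΣF_out.
ΣF_in = 11.500 kg/d.
Effluent outflow flux = ΣF_in − (8.98) = 11.500 − 8.980 = 2.520 kg/d.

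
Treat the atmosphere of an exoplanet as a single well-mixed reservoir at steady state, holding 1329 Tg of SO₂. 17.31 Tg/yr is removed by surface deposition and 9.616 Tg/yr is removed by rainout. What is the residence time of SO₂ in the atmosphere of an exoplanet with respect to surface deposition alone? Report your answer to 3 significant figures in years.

Residence time with respect to a single sink: τ = M / F_sink.
τ = 1329 / 17.31 = 76.78 yr.

76.8 yr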